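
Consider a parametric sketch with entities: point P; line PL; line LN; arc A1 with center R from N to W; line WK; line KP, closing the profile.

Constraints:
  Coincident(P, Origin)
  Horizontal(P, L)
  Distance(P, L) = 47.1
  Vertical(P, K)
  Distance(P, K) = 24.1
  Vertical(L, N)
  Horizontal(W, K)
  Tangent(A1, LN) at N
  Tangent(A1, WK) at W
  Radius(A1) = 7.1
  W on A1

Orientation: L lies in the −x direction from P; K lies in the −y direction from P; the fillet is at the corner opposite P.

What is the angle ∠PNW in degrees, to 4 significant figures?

64.85°

The virtual corner opposite P is at (-47.10, -24.10). Since A1 is tangent to LN there, RN ⟂ LN and since A1 is tangent to WK there, RW ⟂ WK, with radius 7.1, so the center R sits 7.1 in from both sides at R = (-40.00, -17.00). That places the tangent points at N = (-47.10, -17.00) on LN and W = (-40.00, -24.10) on WK. Then cos ∠PNW = NP·NW / (|NP||NW|), giving 64.85°.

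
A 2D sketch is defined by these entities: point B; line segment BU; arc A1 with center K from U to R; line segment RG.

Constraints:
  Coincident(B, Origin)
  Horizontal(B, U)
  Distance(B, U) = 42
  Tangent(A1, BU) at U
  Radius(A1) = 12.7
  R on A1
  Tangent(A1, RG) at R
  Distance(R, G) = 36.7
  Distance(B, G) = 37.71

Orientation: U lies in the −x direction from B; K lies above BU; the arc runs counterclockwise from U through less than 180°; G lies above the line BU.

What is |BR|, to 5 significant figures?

31.957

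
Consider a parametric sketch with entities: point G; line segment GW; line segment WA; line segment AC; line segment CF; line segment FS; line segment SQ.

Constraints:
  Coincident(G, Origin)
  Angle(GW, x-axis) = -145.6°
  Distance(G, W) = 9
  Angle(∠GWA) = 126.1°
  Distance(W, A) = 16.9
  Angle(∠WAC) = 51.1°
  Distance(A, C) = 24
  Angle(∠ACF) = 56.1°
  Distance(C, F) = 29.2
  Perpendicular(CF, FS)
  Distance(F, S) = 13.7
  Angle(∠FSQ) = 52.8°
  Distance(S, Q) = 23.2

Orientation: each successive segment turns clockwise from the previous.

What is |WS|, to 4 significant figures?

14.68

G is at the origin; GW runs at -145.6° with length 9.0, so W = (-7.426, -5.085). ∠GWA = 126.1° gives WA at 160.5° from the x-axis; with |WA| = 16.9, A = (-23.36, 0.5566). ∠WAC = 51.1° gives AC at 31.60° from the x-axis; with |AC| = 24.0, C = (-2.915, 13.13). ∠ACF = 56.1° gives CF at -92.30° from the x-axis; with |CF| = 29.2, F = (-4.087, -16.04). CF is perpendicular to FS, so FS runs at 177.7°; with |FS| = 13.7, S = (-17.78, -15.49). Then |WS| = |S − W| = 14.68.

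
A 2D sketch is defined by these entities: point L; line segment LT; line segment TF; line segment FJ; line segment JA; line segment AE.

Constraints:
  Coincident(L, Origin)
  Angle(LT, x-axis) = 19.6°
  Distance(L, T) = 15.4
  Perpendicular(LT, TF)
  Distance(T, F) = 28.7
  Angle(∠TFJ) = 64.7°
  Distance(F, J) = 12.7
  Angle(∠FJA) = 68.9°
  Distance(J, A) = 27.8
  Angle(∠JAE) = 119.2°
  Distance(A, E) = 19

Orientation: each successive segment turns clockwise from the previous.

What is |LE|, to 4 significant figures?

43.31

L is at the origin; LT runs at 19.6° with length 15.4, so T = (14.51, 5.166). The perpendicularity gives TF at right angles to LT, so TF runs at -70.40°; with |TF| = 28.7, F = (24.14, -21.87). ∠TFJ = 64.7° gives FJ at 174.3° from the x-axis; with |FJ| = 12.7, J = (11.50, -20.61). ∠FJA = 68.9° gives JA at 63.20° from the x-axis; with |JA| = 27.8, A = (24.03, 4.204). ∠JAE = 119.2° gives AE at 2.400° from the x-axis; with |AE| = 19.0, E = (43.02, 5.000). Then |LE| = |E − L| = 43.31.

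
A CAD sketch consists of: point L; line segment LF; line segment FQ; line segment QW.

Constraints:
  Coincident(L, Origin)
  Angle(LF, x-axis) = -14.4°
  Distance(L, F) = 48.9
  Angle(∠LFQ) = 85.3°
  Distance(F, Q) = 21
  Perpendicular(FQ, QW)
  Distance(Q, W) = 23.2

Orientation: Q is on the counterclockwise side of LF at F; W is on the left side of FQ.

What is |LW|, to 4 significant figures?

30.67

∠LFQ = 85.3°, so FQ runs at -14.4° + (180° − 85.3°) = 80.30° from the x-axis; with |FQ| = 21.0, Q = F + 21.0·(cos 80.30°, sin 80.30°) = (50.90, 8.539). FQ ⟂ QW; with |QW| = 23.2 on the left of FQ, W = Q + 23.2·(-0.9857, 0.1685) = (28.03, 12.45). Then |LW| = |W − L| = 30.67.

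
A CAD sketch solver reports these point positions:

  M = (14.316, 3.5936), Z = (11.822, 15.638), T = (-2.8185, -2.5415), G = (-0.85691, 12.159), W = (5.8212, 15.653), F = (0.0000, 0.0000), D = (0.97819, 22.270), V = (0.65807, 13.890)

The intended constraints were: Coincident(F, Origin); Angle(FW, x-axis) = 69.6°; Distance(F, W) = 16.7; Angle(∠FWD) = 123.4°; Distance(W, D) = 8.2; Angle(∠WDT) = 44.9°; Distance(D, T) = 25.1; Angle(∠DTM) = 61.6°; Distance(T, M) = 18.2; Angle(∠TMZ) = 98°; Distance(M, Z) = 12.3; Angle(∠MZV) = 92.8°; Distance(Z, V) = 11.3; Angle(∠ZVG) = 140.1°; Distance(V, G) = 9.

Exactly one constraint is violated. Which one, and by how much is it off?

Distance(V, G) = 9 — off by 6.70.

F = (0.00, 0.00) ✓; FW at 69.60° ✓; |FW| = 16.70 ✓; ∠FWD = 123.4° ✓; |WD| = 8.200 ✓; ∠WDT = 44.90° ✓; |DT| = 25.10 ✓; ∠DTM = 61.60° ✓; |TM| = 18.20 ✓; ∠TMZ = 98.00° ✓; |MZ| = 12.30 ✓; ∠MZV = 92.80° ✓; |ZV| = 11.30 ✓; ∠ZVG = 140.1° ✓; |VG| = 2.300 ✗.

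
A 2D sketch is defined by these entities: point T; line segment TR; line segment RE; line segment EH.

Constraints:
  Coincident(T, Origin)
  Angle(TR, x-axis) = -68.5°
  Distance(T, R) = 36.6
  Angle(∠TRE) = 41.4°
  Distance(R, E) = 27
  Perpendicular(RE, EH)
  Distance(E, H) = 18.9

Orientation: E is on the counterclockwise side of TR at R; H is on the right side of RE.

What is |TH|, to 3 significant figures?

43.1

∠TRE = 41.4°, so RE runs at -68.5° + (180° − 41.4°) = 70.1° from the x-axis; with |RE| = 27.0, E = R + 27.0·(cos 70.1°, sin 70.1°) = (22.6, -8.67). RE ⟂ EH; with |EH| = 18.9 on the right of RE, H = E + 18.9·(0.940, -0.340) = (40.4, -15.1). Then |TH| = |H − T| = 43.1.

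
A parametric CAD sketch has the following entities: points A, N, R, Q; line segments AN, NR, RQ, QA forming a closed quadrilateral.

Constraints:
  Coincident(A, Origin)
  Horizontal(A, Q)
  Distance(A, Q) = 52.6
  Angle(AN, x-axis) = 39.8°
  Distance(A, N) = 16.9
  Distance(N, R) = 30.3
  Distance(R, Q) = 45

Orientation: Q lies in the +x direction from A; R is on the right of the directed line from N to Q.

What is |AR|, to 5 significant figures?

22.884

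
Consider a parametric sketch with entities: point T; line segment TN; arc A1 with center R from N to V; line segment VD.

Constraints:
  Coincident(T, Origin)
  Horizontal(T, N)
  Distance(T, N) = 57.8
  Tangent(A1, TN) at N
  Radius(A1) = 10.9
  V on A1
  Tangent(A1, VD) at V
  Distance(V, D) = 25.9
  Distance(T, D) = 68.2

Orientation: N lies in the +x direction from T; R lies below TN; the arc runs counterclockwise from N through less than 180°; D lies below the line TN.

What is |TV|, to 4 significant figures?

49.66

Checks: |TN| = 57.80 ✓; |RV| = 10.90 ✓; ∠(RV, VD) = 90.00° ✓; |VD| = 25.90 ✓; |TD| = 68.20 ✓.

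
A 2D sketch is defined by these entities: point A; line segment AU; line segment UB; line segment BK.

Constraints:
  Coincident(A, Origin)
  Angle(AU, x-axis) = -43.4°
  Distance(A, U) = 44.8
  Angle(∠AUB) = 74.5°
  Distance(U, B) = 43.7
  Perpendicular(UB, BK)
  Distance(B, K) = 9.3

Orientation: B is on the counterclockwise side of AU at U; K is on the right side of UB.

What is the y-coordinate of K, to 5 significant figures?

3.4873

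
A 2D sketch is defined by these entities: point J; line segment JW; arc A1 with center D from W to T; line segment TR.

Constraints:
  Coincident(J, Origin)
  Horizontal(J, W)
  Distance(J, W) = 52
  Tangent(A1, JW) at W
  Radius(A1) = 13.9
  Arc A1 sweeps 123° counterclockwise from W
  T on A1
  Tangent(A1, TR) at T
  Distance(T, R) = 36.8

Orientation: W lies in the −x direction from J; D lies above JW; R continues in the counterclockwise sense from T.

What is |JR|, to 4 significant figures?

79.91

J is at the origin; J and W share the same y with |JW| = 52.0 and W on the −x side, so W = (-52.00, 0.000). Since A1 is tangent to JW there, DW ⟂ JW, so D = W + (0, 13.9) = (-52.00, 13.90). On A1, W sits at bearing -90° from D; a 123° counterclockwise sweep puts T at bearing 33°, so T = D + 13.9·(cos 33°, sin 33°) = (-40.34, 21.47). The tangent condition forces DT to be normal to TR, so TR runs along (−sin 33°, cos 33°); with |TR| = 36.8, R = (-60.39, 52.33). Then |JR| = |R − J| = 79.91.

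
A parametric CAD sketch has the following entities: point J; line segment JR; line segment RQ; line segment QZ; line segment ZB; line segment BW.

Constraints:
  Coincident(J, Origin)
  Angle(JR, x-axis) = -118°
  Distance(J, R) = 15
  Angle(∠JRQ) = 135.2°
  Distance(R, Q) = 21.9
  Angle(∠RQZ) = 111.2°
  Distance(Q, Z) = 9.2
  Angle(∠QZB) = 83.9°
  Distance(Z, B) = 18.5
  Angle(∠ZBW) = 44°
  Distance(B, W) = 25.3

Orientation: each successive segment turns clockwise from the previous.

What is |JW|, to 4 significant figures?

36.30

J is at the origin; JR runs at -118.0° with length 15.0, so R = (-7.042, -13.24). ∠JRQ = 135.2° gives RQ at -162.8° from the x-axis; with |RQ| = 21.9, Q = (-27.96, -19.72). ∠RQZ = 111.2° gives QZ at 128.4° from the x-axis; with |QZ| = 9.2, Z = (-33.68, -12.51). ∠QZB = 83.9° gives ZB at 32.30° from the x-axis; with |ZB| = 18.5, B = (-18.04, -2.625). ∠ZBW = 44.0° gives BW at -103.7° from the x-axis; with |BW| = 25.3, W = (-24.03, -27.20). Then |JW| = |W − J| = 36.30.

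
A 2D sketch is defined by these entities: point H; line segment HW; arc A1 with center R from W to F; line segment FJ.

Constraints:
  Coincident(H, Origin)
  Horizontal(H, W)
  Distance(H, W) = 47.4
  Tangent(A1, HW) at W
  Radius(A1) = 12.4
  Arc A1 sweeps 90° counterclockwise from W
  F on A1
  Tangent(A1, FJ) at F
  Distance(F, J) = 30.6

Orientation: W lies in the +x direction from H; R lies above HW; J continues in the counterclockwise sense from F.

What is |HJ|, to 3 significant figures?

73.7

H is at the origin; HW is horizontal with |HW| = 47.4 and W on the +x side, so W = (47.4, 0.00). Since A1 is tangent to HW there, RW ⟂ HW, so R = W + (0, 12.4) = (47.4, 12.4). On A1, W sits at bearing -90° from R; a 90° counterclockwise sweep puts F at bearing 0°, so F = R + 12.4·(cos 0°, sin 0°) = (59.8, 12.4). The tangent condition forces RF to be normal to FJ, so FJ runs along (−sin 0°, cos 0°); with |FJ| = 30.6, J = (59.8, 43.0). Then |HJ| = |J − H| = 73.7.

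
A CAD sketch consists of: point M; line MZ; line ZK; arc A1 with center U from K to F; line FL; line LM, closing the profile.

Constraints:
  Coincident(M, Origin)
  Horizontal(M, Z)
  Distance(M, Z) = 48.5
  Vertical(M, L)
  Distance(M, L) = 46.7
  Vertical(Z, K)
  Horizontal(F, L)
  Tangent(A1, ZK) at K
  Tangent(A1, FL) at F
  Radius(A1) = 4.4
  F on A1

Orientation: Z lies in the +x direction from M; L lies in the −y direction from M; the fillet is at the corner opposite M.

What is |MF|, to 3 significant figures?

64.2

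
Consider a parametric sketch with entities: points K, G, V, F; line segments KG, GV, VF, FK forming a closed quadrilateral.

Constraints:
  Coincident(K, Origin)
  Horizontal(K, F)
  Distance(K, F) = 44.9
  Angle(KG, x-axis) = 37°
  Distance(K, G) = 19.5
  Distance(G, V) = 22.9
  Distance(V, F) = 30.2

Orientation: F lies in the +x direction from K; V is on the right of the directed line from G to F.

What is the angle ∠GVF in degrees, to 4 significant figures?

71.51°

K is at the origin; KF is horizontal with |KF| = 44.9 and F in +x, so F = (44.9, 0). KG runs at 37.0° with |KG| = 19.5, so G = (15.57, 11.74). V is determined by |GV| = 22.9 and |VF| = 30.2 together: it lies at the intersection of circle(G, 22.9) and circle(F, 30.2). With |GF| = 31.59, the foot of the radical line on GF is 9.658 from G and the perpendicular offset is √(22.9² − 9.658²) = 20.76. Taking the right-of-GF solution: V = (16.83, -11.13).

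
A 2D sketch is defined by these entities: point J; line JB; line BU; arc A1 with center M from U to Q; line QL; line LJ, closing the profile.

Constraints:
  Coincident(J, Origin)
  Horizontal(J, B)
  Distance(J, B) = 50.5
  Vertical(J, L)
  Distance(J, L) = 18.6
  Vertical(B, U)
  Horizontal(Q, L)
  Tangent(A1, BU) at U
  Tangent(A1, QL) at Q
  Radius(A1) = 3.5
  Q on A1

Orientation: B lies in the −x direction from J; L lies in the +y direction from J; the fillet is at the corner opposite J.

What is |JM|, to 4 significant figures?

49.37

J is at the origin; JB is horizontal with |JB| = 50.5 and B on the −x side, so B = (-50.50, 0.000). JL is vertical with |JL| = 18.6 and L on the +y side, so L = (0.000, 18.60). The virtual corner opposite J is at (-50.50, 18.60). A1 meets BU tangentially, so MU is at right angles to BU and since A1 is tangent to QL there, MQ ⟂ QL, with radius 3.5, so the center M sits 3.5 in from both sides at M = (-47.00, 15.10). Then |JM| = |M − J| = 49.37.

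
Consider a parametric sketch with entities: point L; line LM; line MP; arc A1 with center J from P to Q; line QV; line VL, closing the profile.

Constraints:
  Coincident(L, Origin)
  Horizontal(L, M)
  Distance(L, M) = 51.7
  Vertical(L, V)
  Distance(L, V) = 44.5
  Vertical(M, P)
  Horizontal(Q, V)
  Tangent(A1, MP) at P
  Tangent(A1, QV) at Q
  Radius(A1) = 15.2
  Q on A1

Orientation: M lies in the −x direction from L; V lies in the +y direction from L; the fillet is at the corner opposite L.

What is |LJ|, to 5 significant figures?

46.805

L and V share the same x with |LV| = 44.5 and V on the +y side, so V = (0.0000, 44.500). The virtual corner opposite L is at (-51.700, 44.500). The tangent condition forces JP to be normal to MP and A1 meets QV tangentially, so JQ is at right angles to QV, with radius 15.2, so the center J sits 15.2 in from both sides at J = (-36.500, 29.300). Then |LJ| = |J − L| = 46.805.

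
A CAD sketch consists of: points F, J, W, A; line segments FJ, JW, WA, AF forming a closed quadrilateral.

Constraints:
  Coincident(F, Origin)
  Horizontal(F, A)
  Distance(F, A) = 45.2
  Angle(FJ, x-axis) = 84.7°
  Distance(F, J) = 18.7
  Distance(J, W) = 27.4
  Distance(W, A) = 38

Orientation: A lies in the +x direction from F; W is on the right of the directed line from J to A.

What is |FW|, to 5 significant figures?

11.383

Checks: |JW| = 27.40 ✓; |WA| = 38.00 ✓.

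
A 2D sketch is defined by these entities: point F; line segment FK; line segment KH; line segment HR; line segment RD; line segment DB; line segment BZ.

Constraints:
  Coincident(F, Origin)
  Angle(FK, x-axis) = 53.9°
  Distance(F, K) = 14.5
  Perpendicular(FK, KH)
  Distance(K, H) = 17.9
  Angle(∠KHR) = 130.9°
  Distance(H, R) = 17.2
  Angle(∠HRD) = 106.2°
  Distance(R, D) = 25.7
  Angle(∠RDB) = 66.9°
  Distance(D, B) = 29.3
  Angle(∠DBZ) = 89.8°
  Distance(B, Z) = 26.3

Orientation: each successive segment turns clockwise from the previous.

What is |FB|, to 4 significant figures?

4.375

F is at the origin; FK runs at 53.9° with length 14.5, so K = (8.543, 11.72). FK is perpendicular to KH, so KH runs at -36.10°; with |KH| = 17.9, H = (23.01, 1.169). ∠KHR = 130.9° gives HR at -85.20° from the x-axis; with |HR| = 17.2, R = (24.45, -15.97). ∠HRD = 106.2° gives RD at -159.0° from the x-axis; with |RD| = 25.7, D = (0.4526, -25.18). ∠RDB = 66.9° gives DB at 87.90° from the x-axis; with |DB| = 29.3, B = (1.526, 4.100). Then |FB| = |B − F| = 4.375.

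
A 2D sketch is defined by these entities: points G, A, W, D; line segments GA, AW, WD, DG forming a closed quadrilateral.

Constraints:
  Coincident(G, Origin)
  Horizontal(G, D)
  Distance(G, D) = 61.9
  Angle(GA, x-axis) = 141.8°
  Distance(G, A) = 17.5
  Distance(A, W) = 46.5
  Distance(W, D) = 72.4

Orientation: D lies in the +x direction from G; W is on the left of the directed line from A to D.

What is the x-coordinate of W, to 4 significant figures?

10.20

G is at the origin; G and D share the same y with |GD| = 61.9 and D in +x, so D = (61.9, 0). GA runs at 141.8° with |GA| = 17.5, so A = (-13.75, 10.82). W is determined by |AW| = 46.5 and |WD| = 72.4 together: it lies at the intersection of circle(A, 46.5) and circle(D, 72.4). With |AD| = 76.42, the foot of the radical line on AD is 18.06 from A and the perpendicular offset is √(46.5² − 18.06²) = 42.85. Taking the left-of-AD solution: W = (10.20, 50.68).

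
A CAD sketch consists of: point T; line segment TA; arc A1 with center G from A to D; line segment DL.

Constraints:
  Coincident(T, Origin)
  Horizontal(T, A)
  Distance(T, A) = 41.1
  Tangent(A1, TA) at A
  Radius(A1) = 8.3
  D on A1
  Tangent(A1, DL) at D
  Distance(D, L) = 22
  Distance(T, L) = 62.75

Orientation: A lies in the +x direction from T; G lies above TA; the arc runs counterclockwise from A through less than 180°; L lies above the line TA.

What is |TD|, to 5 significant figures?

48.967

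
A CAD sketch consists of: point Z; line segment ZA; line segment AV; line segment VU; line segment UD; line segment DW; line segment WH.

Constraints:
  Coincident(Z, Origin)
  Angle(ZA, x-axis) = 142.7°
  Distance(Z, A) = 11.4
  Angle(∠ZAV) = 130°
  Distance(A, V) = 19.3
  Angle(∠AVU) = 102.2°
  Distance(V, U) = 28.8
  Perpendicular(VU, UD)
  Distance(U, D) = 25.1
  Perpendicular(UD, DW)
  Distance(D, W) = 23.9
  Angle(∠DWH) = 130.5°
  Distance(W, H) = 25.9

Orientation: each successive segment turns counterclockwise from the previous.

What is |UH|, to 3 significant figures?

41.1

UD is perpendicular to DW, so DW runs at 90.5°; with |DW| = 23.9, W = (-2.75, -2.02). ∠DWH = 130.5° gives WH at 140° from the x-axis; with |WH| = 25.9, H = (-22.6, 14.6). Then |UH| = |H − U| = 41.1.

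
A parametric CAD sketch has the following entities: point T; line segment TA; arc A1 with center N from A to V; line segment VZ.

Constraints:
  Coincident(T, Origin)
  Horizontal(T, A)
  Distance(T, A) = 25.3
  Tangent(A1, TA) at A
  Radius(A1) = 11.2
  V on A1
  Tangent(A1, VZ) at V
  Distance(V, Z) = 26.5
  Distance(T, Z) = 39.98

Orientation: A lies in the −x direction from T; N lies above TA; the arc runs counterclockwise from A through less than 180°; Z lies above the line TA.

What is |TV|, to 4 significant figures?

17.91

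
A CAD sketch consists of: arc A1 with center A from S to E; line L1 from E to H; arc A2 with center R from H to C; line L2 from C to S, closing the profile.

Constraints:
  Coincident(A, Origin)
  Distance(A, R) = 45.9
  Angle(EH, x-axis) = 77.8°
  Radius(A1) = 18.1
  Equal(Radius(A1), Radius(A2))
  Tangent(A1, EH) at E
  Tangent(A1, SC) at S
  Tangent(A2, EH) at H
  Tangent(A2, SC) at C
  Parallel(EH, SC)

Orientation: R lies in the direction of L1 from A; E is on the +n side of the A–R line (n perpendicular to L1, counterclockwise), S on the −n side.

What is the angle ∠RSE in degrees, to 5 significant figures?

68.479°

The slot axis is L1's direction at 77.8°, so u = (cos 77.8°, sin 77.8°) = (0.21132, 0.97742) and n = (−sin 77.8°, cos 77.8°) = (-0.97742, 0.21132). A is at the origin and R lies 45.9 along u from A, so R = 45.9·u = (9.6998, 44.863). Tangency of A1 to both parallel lines with radius 18.1 puts E and S at A ± 18.1·n: E = (-17.691, 3.8250), S = (17.691, -3.8250). Then cos ∠RSE = SR·SE / (|SR||SE|), giving 68.479°.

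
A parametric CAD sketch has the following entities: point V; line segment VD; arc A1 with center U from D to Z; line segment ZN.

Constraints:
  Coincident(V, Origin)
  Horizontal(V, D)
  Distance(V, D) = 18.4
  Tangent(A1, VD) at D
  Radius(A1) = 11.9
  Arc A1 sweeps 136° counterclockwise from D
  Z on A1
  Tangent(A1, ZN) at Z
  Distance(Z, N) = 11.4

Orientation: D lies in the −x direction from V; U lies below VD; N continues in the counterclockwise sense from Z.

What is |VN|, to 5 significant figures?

33.858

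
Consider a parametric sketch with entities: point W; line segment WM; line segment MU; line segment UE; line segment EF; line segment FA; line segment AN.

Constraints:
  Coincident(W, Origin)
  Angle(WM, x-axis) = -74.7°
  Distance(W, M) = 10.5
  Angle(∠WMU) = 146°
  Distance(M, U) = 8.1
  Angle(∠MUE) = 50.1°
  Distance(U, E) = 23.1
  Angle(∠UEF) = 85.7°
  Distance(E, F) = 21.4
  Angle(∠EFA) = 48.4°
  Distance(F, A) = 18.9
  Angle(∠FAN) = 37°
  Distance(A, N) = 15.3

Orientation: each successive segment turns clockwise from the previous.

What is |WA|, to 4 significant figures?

7.073

W is at the origin; WM runs at -74.7° with length 10.5, so M = (2.771, -10.13). ∠WMU = 146.0° gives MU at -108.7° from the x-axis; with |MU| = 8.1, U = (0.1737, -17.80). ∠MUE = 50.1° gives UE at 121.4° from the x-axis; with |UE| = 23.1, E = (-11.86, 1.917). ∠UEF = 85.7° gives EF at 27.10° from the x-axis; with |EF| = 21.4, F = (7.189, 11.67). ∠EFA = 48.4° gives FA at -104.5° from the x-axis; with |FA| = 18.9, A = (2.457, -6.633). Then |WA| = |A − W| = 7.073.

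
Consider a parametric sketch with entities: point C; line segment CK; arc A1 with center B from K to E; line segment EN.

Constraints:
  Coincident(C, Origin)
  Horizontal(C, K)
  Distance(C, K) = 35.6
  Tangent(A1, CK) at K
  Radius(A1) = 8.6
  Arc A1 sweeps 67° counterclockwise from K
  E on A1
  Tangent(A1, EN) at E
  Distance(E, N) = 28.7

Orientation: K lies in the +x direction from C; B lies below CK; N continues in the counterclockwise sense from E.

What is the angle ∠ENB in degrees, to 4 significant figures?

16.68°

C is at the origin; CK is horizontal with |CK| = 35.6 and K on the +x side, so K = (35.60, 0.000). Since A1 is tangent to CK there, BK ⟂ CK, so B = K + (0, -8.6) = (35.60, -8.600). On A1, K sits at bearing 90° from B; a 67° counterclockwise sweep puts E at bearing 157°, so E = B + 8.6·(cos 157°, sin 157°) = (27.68, -5.240). The tangent condition forces BE to be normal to EN, so EN runs along (−sin 157°, cos 157°); with |EN| = 28.7, N = (16.47, -31.66). Then cos ∠ENB = NE·NB / (|NE||NB|), giving 16.68°.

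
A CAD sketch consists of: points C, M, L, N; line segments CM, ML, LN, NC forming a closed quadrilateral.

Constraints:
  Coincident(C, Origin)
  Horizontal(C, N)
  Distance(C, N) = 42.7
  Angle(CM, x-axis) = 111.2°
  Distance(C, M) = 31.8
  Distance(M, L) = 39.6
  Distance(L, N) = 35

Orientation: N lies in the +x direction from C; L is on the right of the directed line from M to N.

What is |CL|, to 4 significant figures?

9.356

Checks: |ML| = 39.60 ✓; |LN| = 35.00 ✓.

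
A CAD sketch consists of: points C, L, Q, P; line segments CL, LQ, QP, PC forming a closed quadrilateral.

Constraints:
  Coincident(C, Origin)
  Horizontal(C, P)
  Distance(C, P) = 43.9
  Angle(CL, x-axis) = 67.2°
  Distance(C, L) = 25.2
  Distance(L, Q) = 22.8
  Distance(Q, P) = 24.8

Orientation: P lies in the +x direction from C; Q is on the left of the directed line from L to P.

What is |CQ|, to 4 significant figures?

39.30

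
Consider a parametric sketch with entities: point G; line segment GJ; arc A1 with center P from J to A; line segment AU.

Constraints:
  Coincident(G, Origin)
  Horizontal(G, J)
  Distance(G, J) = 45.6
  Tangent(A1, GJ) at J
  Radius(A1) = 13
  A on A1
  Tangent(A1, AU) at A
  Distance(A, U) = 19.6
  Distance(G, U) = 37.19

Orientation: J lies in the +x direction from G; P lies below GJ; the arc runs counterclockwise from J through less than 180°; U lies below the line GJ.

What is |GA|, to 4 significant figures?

34.51

G is at the origin; GJ is horizontal with |GJ| = 45.6 and J on the +x side, so J = (45.60, 0.000). The tangent condition forces PJ to be normal to GJ, so P = J + (0, -13) = (45.60, -13.00). Since PA ⟂ AU (tangency), |PU| = √(13.0² + 19.6²) = 23.52 regardless of where A sits on A1. So U lies on both circle(G, 37.19) and circle(P, 23.52); the below-GJ intersection is U = (26.24, -26.35). A is the foot of the tangent from U: A = (33.53, -8.162).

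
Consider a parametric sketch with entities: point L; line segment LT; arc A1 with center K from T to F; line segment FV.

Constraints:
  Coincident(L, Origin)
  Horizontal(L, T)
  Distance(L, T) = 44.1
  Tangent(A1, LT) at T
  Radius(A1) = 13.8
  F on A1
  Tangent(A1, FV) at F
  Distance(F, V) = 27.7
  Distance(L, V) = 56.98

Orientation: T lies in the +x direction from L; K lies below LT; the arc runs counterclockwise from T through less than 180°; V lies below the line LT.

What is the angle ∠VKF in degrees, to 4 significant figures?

63.52°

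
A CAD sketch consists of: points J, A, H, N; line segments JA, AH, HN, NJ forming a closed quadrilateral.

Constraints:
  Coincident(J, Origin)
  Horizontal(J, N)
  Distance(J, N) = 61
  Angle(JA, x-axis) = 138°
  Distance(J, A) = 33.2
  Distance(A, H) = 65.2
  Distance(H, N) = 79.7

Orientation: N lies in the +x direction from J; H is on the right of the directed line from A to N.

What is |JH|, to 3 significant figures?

41.4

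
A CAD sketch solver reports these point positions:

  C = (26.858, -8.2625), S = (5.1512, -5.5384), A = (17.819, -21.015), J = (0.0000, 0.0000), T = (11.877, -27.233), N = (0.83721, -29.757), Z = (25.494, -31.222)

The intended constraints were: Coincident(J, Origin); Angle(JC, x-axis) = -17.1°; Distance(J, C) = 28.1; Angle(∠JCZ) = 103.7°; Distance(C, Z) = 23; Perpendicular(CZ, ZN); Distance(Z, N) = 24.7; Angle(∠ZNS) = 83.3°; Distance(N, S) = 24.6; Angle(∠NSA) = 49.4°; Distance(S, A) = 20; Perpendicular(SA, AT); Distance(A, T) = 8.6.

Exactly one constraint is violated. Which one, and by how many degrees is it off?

Perpendicular(SA, AT) — off by 7.00°.

J = (0.00, 0.00) ✓; JC at -17.10° ✓; |JC| = 28.10 ✓; ∠JCZ = 103.7° ✓; |CZ| = 23.00 ✓; ∠(CZ, ZN) = 90.00° ✓; |ZN| = 24.70 ✓; ∠ZNS = 83.30° ✓; |NS| = 24.60 ✓; ∠NSA = 49.40° ✓; |SA| = 20.00 ✓; ∠(SA, AT) = 83.00° ✗; |AT| = 8.601 ✓.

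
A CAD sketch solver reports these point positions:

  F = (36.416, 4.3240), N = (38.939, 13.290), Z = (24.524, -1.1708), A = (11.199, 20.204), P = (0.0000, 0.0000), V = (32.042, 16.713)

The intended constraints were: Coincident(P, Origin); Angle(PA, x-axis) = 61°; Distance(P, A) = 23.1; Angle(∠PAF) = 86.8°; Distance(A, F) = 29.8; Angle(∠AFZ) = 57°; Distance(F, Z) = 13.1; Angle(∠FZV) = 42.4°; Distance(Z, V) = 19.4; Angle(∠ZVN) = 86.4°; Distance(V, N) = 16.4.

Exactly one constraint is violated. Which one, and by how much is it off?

Distance(V, N) = 16.4 — off by 8.70.

P = (0.00, 0.00) ✓; PA at 61.00° ✓; |PA| = 23.10 ✓; ∠PAF = 86.80° ✓; |AF| = 29.80 ✓; ∠AFZ = 57.00° ✓; |FZ| = 13.10 ✓; ∠FZV = 42.40° ✓; |ZV| = 19.40 ✓; ∠ZVN = 86.41° ✓; |VN| = 7.700 ✗.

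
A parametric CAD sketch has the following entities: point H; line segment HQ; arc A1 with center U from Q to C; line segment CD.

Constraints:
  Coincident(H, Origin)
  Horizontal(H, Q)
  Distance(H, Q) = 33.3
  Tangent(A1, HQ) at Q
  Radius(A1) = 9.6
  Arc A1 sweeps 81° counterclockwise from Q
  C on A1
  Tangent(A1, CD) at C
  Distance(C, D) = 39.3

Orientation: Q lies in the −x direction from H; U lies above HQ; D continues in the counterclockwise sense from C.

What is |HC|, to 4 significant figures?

25.16

The tangent condition forces UQ to be normal to HQ, so U = Q + (0, 9.6) = (-33.30, 9.600). On A1, Q sits at bearing -90° from U; an 81° counterclockwise sweep puts C at bearing -9°, so C = U + 9.6·(cos -9°, sin -9°) = (-23.82, 8.098). Then |HC| = |C − H| = 25.16.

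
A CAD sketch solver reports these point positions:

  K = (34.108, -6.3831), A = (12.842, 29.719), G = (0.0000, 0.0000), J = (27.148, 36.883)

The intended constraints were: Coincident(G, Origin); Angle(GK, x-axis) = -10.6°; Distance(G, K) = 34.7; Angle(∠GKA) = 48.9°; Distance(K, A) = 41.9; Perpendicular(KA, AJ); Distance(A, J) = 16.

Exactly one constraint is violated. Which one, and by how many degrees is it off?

Perpendicular(KA, AJ) — off by 3.90°.

G = (0.00, 0.00) ✓; GK at -10.60° ✓; |GK| = 34.70 ✓; ∠GKA = 48.90° ✓; |KA| = 41.90 ✓; ∠(KA, AJ) = 93.90° ✗; |AJ| = 16.00 ✓.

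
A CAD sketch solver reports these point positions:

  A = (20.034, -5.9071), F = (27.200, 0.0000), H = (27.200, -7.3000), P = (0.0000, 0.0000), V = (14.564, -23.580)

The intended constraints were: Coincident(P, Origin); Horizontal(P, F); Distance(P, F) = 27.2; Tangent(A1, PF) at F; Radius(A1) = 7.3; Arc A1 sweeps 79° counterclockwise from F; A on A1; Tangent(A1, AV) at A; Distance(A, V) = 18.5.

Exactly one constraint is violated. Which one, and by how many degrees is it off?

Tangent(A1, AV) at A — off by 6.20°.

P = (0.00, 0.00) ✓; P.y = 0.00, F.y = 0.00 ✓; |PF| = 27.20 ✓; ∠(HF, FP) = 90.00° ✓; |HF| = 7.300 ✓; bearing(H→A) − bearing(H→F) = 79.00° ✓; |HA| = 7.300 ✓; ∠(HA, AV) = 96.20° ✗; |AV| = 18.50 ✓.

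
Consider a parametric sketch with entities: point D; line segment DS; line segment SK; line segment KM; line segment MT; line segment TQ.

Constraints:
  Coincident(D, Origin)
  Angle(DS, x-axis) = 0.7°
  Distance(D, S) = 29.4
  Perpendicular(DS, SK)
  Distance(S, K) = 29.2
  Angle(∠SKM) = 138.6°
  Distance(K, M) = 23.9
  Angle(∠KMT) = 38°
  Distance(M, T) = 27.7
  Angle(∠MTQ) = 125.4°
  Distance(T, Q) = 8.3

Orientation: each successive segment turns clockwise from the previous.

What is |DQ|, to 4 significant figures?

26.90

∠KMT = 38.0° gives MT at 87.30° from the x-axis; with |MT| = 27.7, T = (15.47, -19.29). ∠MTQ = 125.4° gives TQ at 32.70° from the x-axis; with |TQ| = 8.3, Q = (22.46, -14.80). Then |DQ| = |Q − D| = 26.90.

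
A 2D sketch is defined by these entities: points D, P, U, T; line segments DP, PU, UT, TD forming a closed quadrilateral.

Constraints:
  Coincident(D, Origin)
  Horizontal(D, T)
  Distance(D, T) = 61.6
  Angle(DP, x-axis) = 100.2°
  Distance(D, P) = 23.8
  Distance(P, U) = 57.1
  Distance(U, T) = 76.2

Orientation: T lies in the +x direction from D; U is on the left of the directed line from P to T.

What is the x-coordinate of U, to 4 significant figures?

29.83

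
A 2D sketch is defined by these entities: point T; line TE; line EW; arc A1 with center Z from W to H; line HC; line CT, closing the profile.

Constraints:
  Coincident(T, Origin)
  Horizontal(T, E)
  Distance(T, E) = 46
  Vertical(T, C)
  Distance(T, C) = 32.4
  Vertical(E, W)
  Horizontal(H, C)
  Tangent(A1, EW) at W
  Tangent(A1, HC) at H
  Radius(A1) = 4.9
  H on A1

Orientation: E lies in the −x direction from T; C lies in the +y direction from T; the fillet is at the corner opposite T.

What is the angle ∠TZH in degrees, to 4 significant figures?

123.8°

The virtual corner opposite T is at (-46.00, 32.40). Tangency of A1 to EW means the radius ZW is perpendicular to EW and the tangent condition forces ZH to be normal to HC, with radius 4.9, so the center Z sits 4.9 in from both sides at Z = (-41.10, 27.50). That places the tangent points at W = (-46.00, 27.50) on EW and H = (-41.10, 32.40) on HC. Then cos ∠TZH = ZT·ZH / (|ZT||ZH|), giving 123.8°.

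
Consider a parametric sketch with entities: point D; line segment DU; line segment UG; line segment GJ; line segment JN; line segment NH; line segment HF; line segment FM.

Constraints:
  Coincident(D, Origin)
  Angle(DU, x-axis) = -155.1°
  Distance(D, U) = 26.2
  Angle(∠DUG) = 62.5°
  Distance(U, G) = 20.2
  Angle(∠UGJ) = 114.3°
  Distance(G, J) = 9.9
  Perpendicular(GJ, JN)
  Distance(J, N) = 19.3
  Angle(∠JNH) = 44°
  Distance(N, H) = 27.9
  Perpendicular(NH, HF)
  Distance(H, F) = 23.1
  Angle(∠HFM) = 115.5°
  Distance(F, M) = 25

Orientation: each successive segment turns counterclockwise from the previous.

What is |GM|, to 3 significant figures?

31.6

NH ⟂ HF, so HF runs at -15.9°; with |HF| = 23.1, F = (6.45, -34.8). ∠HFM = 115.5° gives FM at 48.6° from the x-axis; with |FM| = 25.0, M = (23.0, -16.1). Then |GM| = |M − G| = 31.6.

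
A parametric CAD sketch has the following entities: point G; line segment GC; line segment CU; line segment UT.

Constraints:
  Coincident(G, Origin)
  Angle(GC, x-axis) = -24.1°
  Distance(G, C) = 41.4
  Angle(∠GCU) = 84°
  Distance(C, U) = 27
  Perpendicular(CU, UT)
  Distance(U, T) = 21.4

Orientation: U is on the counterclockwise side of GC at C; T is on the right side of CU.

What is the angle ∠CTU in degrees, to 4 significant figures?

51.60°

G is at the origin; GC runs at -24.1° with length 41.4, so C = 41.4·(cos -24.1°, sin -24.1°) = (37.79, -16.90). ∠GCU = 84.0°, so CU runs at -24.1° + (180° − 84.0°) = 71.90° from the x-axis; with |CU| = 27.0, U = C + 27.0·(cos 71.90°, sin 71.90°) = (46.18, 8.759). The perpendicularity gives UT at right angles to CU; with |UT| = 21.4 on the right of CU, T = U + 21.4·(0.9505, -0.3107) = (66.52, 2.111). Then cos ∠CTU = TC·TU / (|TC||TU|), giving 51.60°.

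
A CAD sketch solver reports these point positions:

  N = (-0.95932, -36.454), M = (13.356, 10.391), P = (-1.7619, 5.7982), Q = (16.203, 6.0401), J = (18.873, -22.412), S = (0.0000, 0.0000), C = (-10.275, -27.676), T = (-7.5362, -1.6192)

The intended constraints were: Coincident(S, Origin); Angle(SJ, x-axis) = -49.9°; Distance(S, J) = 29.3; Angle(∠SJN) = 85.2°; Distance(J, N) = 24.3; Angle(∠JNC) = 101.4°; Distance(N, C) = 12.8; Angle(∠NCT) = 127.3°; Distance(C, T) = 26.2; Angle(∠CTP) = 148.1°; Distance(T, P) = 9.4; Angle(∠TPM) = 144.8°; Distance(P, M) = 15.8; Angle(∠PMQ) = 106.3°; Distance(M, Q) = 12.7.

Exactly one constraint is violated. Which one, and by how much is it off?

Distance(M, Q) = 12.7 — off by 7.50.

S = (0.00, 0.00) ✓; SJ at -49.90° ✓; |SJ| = 29.30 ✓; ∠SJN = 85.20° ✓; |JN| = 24.30 ✓; ∠JNC = 101.4° ✓; |NC| = 12.80 ✓; ∠NCT = 127.3° ✓; |CT| = 26.20 ✓; ∠CTP = 148.1° ✓; |TP| = 9.400 ✓; ∠TPM = 144.8° ✓; |PM| = 15.80 ✓; ∠PMQ = 106.3° ✓; |MQ| = 5.200 ✗.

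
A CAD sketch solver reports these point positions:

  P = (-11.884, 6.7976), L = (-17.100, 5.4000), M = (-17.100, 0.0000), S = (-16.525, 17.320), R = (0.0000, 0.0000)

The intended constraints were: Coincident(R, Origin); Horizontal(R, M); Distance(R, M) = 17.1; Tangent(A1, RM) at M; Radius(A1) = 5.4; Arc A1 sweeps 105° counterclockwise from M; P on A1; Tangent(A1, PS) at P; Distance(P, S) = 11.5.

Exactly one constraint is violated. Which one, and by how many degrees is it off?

Tangent(A1, PS) at P — off by 8.80°.

R = (0.00, 0.00) ✓; R.y = 0.00, M.y = 0.00 ✓; |RM| = 17.10 ✓; ∠(LM, MR) = 90.00° ✓; |LM| = 5.400 ✓; bearing(L→P) − bearing(L→M) = 105.0° ✓; |LP| = 5.400 ✓; ∠(LP, PS) = 81.20° ✗; |PS| = 11.50 ✓.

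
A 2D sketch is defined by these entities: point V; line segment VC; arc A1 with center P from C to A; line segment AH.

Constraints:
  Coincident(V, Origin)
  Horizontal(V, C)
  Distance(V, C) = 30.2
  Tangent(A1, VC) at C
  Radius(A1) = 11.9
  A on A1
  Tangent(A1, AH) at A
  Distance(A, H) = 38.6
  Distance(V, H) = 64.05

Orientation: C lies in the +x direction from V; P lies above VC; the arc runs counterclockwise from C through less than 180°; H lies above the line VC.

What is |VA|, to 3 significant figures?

44.0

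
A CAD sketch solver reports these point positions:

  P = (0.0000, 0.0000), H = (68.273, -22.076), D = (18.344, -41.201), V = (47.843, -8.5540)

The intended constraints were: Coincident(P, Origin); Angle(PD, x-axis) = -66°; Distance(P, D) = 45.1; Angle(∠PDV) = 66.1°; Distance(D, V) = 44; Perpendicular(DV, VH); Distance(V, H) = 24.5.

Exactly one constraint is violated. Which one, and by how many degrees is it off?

Perpendicular(DV, VH) — off by 8.60°.

P = (0.00, 0.00) ✓; PD at -66.00° ✓; |PD| = 45.10 ✓; ∠PDV = 66.10° ✓; |DV| = 44.00 ✓; ∠(DV, VH) = 81.40° ✗; |VH| = 24.50 ✓.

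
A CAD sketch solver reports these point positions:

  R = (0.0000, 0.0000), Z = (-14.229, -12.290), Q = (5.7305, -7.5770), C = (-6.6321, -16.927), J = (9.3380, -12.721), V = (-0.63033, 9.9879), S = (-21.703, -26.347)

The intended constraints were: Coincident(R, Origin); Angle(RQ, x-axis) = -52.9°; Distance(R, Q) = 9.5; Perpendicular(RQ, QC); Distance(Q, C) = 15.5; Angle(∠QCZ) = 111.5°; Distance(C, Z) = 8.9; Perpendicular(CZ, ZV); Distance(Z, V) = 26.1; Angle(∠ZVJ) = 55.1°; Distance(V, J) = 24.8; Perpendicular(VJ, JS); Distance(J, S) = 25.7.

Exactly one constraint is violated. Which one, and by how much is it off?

Distance(J, S) = 25.7 — off by 8.20.

R = (0.00, 0.00) ✓; RQ at -52.90° ✓; |RQ| = 9.500 ✓; ∠(RQ, QC) = 90.00° ✓; |QC| = 15.50 ✓; ∠QCZ = 111.5° ✓; |CZ| = 8.900 ✓; ∠(CZ, ZV) = 90.00° ✓; |ZV| = 26.10 ✓; ∠ZVJ = 55.10° ✓; |VJ| = 24.80 ✓; ∠(VJ, JS) = 90.00° ✓; |JS| = 33.90 ✗.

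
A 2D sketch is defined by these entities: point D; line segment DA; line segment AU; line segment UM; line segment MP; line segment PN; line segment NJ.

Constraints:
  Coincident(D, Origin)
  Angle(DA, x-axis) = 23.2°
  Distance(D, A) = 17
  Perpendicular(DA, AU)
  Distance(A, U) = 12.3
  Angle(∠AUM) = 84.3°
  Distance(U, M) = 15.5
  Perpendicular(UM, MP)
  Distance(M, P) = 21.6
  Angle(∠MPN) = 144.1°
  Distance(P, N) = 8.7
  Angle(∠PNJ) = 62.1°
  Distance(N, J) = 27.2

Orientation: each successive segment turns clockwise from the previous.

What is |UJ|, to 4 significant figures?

4.537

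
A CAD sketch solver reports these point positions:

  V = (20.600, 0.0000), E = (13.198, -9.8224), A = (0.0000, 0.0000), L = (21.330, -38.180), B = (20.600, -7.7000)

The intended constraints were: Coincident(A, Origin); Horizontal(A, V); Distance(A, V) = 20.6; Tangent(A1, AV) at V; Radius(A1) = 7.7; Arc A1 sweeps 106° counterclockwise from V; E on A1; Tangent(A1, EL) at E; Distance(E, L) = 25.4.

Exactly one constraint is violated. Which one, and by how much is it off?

Distance(E, L) = 25.4 — off by 4.10.

A = (0.00, 0.00) ✓; A.y = 0.00, V.y = 0.00 ✓; |AV| = 20.60 ✓; ∠(BV, VA) = 90.00° ✓; |BV| = 7.700 ✓; bearing(B→E) − bearing(B→V) = 106.0° ✓; |BE| = 7.700 ✓; ∠(BE, EL) = 90.00° ✓; |EL| = 29.50 ✗.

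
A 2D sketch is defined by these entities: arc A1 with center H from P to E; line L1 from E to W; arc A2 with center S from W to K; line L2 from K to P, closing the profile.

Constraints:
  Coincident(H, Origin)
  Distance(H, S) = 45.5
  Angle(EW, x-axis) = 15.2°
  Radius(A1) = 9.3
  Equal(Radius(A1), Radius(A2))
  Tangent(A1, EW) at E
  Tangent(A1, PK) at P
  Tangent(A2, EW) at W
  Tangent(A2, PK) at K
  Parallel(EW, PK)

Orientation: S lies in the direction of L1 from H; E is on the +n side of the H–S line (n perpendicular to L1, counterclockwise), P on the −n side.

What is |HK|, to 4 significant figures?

46.44

Tangency of A1 to both parallel lines with radius 9.3 puts E and P at H ± 9.3·n: E = (-2.438, 8.975), P = (2.438, -8.975). Equal radii place W and K the same way about S: W = S + 9.3·n = (41.47, 20.90), K = S − 9.3·n = (46.35, 2.955). Then |HK| = |K − H| = 46.44.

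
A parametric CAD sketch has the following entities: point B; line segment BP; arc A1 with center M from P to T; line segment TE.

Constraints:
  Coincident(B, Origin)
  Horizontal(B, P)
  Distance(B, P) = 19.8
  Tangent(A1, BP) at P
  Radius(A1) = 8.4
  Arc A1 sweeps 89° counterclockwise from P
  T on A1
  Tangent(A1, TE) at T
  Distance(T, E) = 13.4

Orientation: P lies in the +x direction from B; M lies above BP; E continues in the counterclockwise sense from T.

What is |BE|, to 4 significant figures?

35.74

B is at the origin; BP is horizontal with |BP| = 19.8 and P on the +x side, so P = (19.80, 0.000). A1 meets BP tangentially, so MP is at right angles to BP, so M = P + (0, 8.4) = (19.80, 8.400). On A1, P sits at bearing -90° from M; an 89° counterclockwise sweep puts T at bearing -1°, so T = M + 8.4·(cos -1°, sin -1°) = (28.20, 8.253). A1 meets TE tangentially, so MT is at right angles to TE, so TE runs along (−sin -1°, cos -1°); with |TE| = 13.4, E = (28.43, 21.65). Then |BE| = |E − B| = 35.74.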